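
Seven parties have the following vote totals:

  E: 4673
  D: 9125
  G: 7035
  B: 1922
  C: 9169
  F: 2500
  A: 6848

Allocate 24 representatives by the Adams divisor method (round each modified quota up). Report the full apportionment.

Standard divisor 41272/24 ≈ 1719.667; standard quotas: E 2.717, D 5.306, G 4.091, B 1.118, C 5.332, F 1.454, A 3.982.
Rounding up gives 3, 6, 5, 2, 6, 2, 4 = 28 seats, so the divisor must be adjusted.
With modified divisor 2100: modified quotas E 2.225, D 4.345, G 3.350, B 0.915, C 4.366, F 1.190, A 3.261.
Rounding up: E 3, D 5, G 4, B 1, C 5, F 2, A 4 (total 24).

E 3, D 5, G 4, B 1, C 5, F 2, A 4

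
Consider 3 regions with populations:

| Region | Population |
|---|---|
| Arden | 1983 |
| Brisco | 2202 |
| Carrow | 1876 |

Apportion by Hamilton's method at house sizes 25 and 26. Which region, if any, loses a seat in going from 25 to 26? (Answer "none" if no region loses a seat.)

none

At 25 seats: Arden 8, Brisco 9, Carrow 8.
At 26 seats: Arden 9, Brisco 9, Carrow 8.
No region's allocation decreased.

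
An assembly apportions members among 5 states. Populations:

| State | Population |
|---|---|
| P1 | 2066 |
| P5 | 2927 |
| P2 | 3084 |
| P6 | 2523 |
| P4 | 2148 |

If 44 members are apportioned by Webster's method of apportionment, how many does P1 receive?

Standard divisor 12748/44 ≈ 289.727; standard quotas: P1 7.131, P5 10.103, P2 10.644, P6 8.708, P4 7.414.
Rounding to the nearest integer gives P1 7, P5 10, P2 11, P6 9, P4 7 — total 44, matching the house size, so no adjustment is needed.
P1 receives 7.

7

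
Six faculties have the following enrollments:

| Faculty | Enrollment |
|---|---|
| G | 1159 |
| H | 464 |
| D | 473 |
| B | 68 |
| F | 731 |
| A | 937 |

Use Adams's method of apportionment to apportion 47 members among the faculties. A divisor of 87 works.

G=14, H=6, D=6, B=1, F=9, A=11

With modified divisor 87: modified quotas G 13.322, H 5.333, D 5.437, B 0.782, F 8.402, A 10.770.
Rounding up: G 14, H 6, D 6, B 1, F 9, A 11 (total 47).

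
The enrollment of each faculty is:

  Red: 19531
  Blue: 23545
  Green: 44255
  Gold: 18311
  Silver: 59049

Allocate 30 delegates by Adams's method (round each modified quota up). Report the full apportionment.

Standard divisor 164691/30 ≈ 5489.7; standard quotas: Red 3.558, Blue 4.289, Green 8.061, Gold 3.336, Silver 10.756.
Rounding up gives 4, 5, 9, 4, 11 = 33 seats, so the divisor must be adjusted.
With modified divisor 6000: modified quotas Red 3.255, Blue 3.924, Green 7.376, Gold 3.052, Silver 9.841.
Rounding up: Red 4, Blue 4, Green 8, Gold 4, Silver 10 (total 30).

Red 4, Blue 4, Green 8, Gold 4, Silver 10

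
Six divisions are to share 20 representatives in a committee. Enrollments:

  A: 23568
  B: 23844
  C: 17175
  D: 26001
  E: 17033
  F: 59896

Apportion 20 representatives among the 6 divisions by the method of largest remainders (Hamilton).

A=3, B=3, C=2, D=3, E=2, F=7

The standard divisor is 167517/20 ≈ 8375.85.
Standard quotas: A 2.8138, B 2.8468, C 2.0505, D 3.1043, E 2.0336, F 7.1510.
Lower quotas: A 2, B 2, C 2, D 3, E 2, F 7 (sum 18, leaving 2 seats).
Remainders in descending order: B 0.8468, A 0.8138, F 0.1510, D 0.1043, C 0.0505, E 0.0336.
Largest remainders: B, A receive the extra seats.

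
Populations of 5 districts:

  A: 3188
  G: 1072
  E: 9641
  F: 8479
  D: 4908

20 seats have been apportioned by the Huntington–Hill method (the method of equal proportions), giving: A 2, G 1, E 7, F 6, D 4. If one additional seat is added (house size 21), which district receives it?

Priority for the next seat is population ÷ (√(s·(s+1))).
Priorities: A 1301.496, G 758.018, E 1288.333, F 1308.338, D 1097.462.
Highest priority: F.

F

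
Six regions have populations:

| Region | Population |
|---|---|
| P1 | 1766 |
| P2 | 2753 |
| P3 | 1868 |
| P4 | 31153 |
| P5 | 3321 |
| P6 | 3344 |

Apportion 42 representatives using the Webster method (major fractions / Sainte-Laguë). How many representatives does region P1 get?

Standard divisor 44205/42 ≈ 1052.5; standard quotas: P1 1.678, P2 2.616, P3 1.775, P4 29.599, P5 3.155, P6 3.177.
Rounding to the nearest integer gives 2, 3, 2, 30, 3, 3 = 43 seats, so the divisor must be adjusted.
With modified divisor 1070: modified quotas P1 1.650, P2 2.573, P3 1.746, P4 29.115, P5 3.104, P6 3.125.
Rounding to the nearest integer: P1 2, P2 3, P3 2, P4 29, P5 3, P6 3 (total 42).
P1 receives 2.

2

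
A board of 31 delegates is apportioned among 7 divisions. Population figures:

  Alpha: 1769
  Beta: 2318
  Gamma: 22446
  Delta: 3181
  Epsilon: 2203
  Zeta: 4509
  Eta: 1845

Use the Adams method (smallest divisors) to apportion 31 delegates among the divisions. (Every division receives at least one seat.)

Alpha 2, Beta 2, Gamma 16, Delta 3, Epsilon 2, Zeta 4, Eta 2

Standard divisor 38271/31 ≈ 1234.548; standard quotas: Alpha 1.433, Beta 1.878, Gamma 18.182, Delta 2.577, Epsilon 1.784, Zeta 3.652, Eta 1.494.
Rounding up gives 2, 2, 19, 3, 2, 4, 2 = 34 seats, so the divisor must be adjusted.
With modified divisor 1450: modified quotas Alpha 1.220, Beta 1.599, Gamma 15.480, Delta 2.194, Epsilon 1.519, Zeta 3.110, Eta 1.272.
Rounding up: Alpha 2, Beta 2, Gamma 16, Delta 3, Epsilon 2, Zeta 4, Eta 2 (total 31).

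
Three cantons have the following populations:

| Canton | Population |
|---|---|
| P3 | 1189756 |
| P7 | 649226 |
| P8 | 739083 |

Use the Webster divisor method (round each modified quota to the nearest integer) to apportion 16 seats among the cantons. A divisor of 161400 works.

With modified divisor 161400: modified quotas P3 7.371, P7 4.022, P8 4.579.
Rounding to the nearest integer: P3 7, P7 4, P8 5 (total 16).

P3 7, P7 4, P8 5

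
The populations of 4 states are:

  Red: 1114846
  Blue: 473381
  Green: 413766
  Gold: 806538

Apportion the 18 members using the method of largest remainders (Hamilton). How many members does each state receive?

Red 7; Blue 3; Green 3; Gold 5

The standard divisor is 2808531/18 ≈ 156029.5.
Standard quotas: Red 7.1451, Blue 3.0339, Green 2.6518, Gold 5.1691.
Lower quotas: Red 7, Blue 3, Green 2, Gold 5 (sum 17, leaving 1 seat).
Remainders in descending order: Green 0.6518, Gold 0.1691, Red 0.1451, Blue 0.0339.
Largest remainder: Green receives the extra seat.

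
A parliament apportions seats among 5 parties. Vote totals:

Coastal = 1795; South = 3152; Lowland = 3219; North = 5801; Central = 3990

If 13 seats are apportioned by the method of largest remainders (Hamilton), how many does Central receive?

3

The standard divisor is 17957/13 ≈ 1381.308.
Standard quotas: Coastal 1.2995, South 2.2819, Lowland 2.3304, North 4.1996, Central 2.8886.
Lower quotas: Coastal 1, South 2, Lowland 2, North 4, Central 2 (sum 11, leaving 2 seats).
Remainders in descending order: Central 0.8886, Lowland 0.3304, Coastal 0.2995, South 0.2819, North 0.1996.
Largest remainders: Central, Lowland receive the extra seats.
Central receives 3.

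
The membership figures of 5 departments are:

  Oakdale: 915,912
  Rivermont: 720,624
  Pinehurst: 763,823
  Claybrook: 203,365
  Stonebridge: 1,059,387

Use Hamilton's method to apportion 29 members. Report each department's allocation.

Oakdale 7; Rivermont 6; Pinehurst 6; Claybrook 2; Stonebridge 8

Total 3663111; standard divisor 3663111/29 ≈ 126314.172.
Standard quotas: Oakdale 7.2511, Rivermont 5.7050, Pinehurst 6.0470, Claybrook 1.6100, Stonebridge 8.3869.
Lower quotas: Oakdale 7, Rivermont 5, Pinehurst 6, Claybrook 1, Stonebridge 8 (sum 27, leaving 2 seats).
Remainders in descending order: Rivermont 0.7050, Claybrook 0.6100, Stonebridge 0.3869, Oakdale 0.2511, Pinehurst 0.0470.
Largest remainders: Rivermont, Claybrook receive the extra seats.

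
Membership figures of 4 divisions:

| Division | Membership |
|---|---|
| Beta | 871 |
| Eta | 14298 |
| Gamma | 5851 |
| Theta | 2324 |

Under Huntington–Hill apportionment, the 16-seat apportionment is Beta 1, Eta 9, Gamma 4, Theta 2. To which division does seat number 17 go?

Eta

Priority for the next seat is population ÷ (√(s·(s+1))).
Priorities: Beta 615.890, Eta 1507.142, Gamma 1308.323, Theta 948.769.
Highest priority: Eta.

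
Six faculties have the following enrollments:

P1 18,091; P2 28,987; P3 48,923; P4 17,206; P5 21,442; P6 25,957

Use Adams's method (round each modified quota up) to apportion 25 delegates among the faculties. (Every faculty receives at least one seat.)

Standard divisor 160606/25 ≈ 6424.24; standard quotas: P1 2.816, P2 4.512, P3 7.615, P4 2.678, P5 3.338, P6 4.040.
Rounding up gives 3, 5, 8, 3, 4, 5 = 28 seats, so the divisor must be adjusted.
With modified divisor 7200: modified quotas P1 2.513, P2 4.026, P3 6.795, P4 2.390, P5 2.978, P6 3.605.
Rounding up: P1 3, P2 5, P3 7, P4 3, P5 3, P6 4 (total 25).

P1=3; P2=5; P3=7; P4=3; P5=3; P6=4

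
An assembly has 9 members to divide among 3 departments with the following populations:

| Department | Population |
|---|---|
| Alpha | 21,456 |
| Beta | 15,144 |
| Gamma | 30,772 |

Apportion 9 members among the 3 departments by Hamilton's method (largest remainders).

Total 67372; standard divisor 67372/9 ≈ 7485.778.
Standard quotas: Alpha 2.8662, Beta 2.0230, Gamma 4.1107.
Lower quotas: Alpha 2, Beta 2, Gamma 4 (sum 8, leaving 1 seat).
Remainders in descending order: Alpha 0.8662, Gamma 0.1107, Beta 0.0230.
Largest remainder: Alpha receives the extra seat.

Alpha=3, Beta=2, Gamma=4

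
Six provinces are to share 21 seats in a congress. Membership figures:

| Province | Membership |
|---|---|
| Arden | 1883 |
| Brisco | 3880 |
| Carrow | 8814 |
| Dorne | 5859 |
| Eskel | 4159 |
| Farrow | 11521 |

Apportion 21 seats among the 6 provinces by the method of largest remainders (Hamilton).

Arden 1, Brisco 2, Carrow 5, Dorne 3, Eskel 3, Farrow 7

Standard divisor: 36116 ÷ 21 ≈ 1719.81.
Standard quotas: Arden 1.0949, Brisco 2.2561, Carrow 5.1250, Dorne 3.4068, Eskel 2.4183, Farrow 6.6990.
Lower quotas: Arden 1, Brisco 2, Carrow 5, Dorne 3, Eskel 2, Farrow 6 (sum 19, leaving 2 seats).
Remainders in descending order: Farrow 0.6990, Eskel 0.4183, Dorne 0.4068, Brisco 0.2561, Carrow 0.1250, Arden 0.0949.
Largest remainders: Farrow, Eskel receive the extra seats.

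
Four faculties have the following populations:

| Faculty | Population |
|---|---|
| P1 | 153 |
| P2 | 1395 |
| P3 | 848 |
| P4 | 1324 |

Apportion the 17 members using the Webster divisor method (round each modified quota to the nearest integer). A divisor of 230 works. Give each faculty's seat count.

With modified divisor 230: modified quotas P1 0.665, P2 6.065, P3 3.687, P4 5.757.
Rounding to the nearest integer: P1 1, P2 6, P3 4, P4 6 (total 17).

P1 1; P2 6; P3 4; P4 6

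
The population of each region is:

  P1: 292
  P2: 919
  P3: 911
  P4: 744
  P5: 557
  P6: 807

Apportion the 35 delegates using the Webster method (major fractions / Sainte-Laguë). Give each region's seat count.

Standard divisor 4230/35 ≈ 120.857; standard quotas: P1 2.416, P2 7.604, P3 7.538, P4 6.156, P5 4.609, P6 6.677.
Rounding to the nearest integer gives 2, 8, 8, 6, 5, 7 = 36 seats, so the divisor must be adjusted.
With modified divisor 122: modified quotas P1 2.393, P2 7.533, P3 7.467, P4 6.098, P5 4.566, P6 6.615.
Rounding to the nearest integer: P1 2, P2 8, P3 7, P4 6, P5 5, P6 7 (total 35).

P1 2, P2 8, P3 7, P4 6, P5 5, P6 7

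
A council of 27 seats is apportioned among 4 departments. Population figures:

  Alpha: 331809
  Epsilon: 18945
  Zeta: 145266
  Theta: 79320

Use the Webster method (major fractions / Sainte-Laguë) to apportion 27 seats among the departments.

Standard divisor 575340/27 ≈ 21308.889; standard quotas: Alpha 15.571, Epsilon 0.889, Zeta 6.817, Theta 3.722.
Rounding to the nearest integer gives 16, 1, 7, 4 = 28 seats, so the divisor must be adjusted.
With modified divisor 21900: modified quotas Alpha 15.151, Epsilon 0.865, Zeta 6.633, Theta 3.622.
Rounding to the nearest integer: Alpha 15, Epsilon 1, Zeta 7, Theta 4 (total 27).

Alpha: 15, Epsilon: 1, Zeta: 7, Theta: 4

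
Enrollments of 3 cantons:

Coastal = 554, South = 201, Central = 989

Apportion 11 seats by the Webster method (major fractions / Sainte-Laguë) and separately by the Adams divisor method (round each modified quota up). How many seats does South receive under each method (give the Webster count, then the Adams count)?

Webster: Coastal 4, South 1, Central 6.
Adams: Coastal 3, South 2, Central 6.
South gets 1 under Webster and 2 under Adams.

1 and 2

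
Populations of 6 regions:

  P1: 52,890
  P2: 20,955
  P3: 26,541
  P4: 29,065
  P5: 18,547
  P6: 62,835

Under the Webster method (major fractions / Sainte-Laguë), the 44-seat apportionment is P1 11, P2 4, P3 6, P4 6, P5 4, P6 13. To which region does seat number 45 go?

Priority for the next seat is population ÷ (current seats + 0.5).
Priorities: P1 4599.130, P2 4656.667, P3 4083.231, P4 4471.538, P5 4121.556, P6 4654.444.
Highest priority: P2.

P2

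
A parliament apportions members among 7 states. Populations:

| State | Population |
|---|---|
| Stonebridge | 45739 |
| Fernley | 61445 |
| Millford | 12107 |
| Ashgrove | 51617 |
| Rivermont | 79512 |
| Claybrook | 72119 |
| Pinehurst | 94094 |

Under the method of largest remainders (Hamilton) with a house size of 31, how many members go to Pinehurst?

7

Total 416633; standard divisor 416633/31 ≈ 13439.774.
Standard quotas: Stonebridge 3.4033, Fernley 4.5719, Millford 0.9008, Ashgrove 3.8406, Rivermont 5.9162, Claybrook 5.3661, Pinehurst 7.0012.
Lower quotas: Stonebridge 3, Fernley 4, Millford 0, Ashgrove 3, Rivermont 5, Claybrook 5, Pinehurst 7 (sum 27, leaving 4 seats).
Remainders in descending order: Rivermont 0.9162, Millford 0.9008, Ashgrove 0.8406, Fernley 0.5719, Stonebridge 0.4033, Claybrook 0.3661, Pinehurst 0.0012.
The surplus seats go to Rivermont, Millford, Ashgrove, Fernley.
Pinehurst receives 7.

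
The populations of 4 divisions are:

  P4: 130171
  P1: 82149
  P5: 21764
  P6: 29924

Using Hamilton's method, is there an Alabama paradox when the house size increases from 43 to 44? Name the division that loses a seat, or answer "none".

At 43 seats: P4 21, P1 13, P5 4, P6 5.
At 44 seats: P4 22, P1 14, P5 3, P6 5.
P5 drops from 4 to 3.

P5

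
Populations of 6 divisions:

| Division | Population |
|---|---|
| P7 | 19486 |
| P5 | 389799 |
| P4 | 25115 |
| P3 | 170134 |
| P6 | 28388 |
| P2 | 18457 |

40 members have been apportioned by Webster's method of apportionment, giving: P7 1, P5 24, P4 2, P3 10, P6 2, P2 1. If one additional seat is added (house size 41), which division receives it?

P3

Priority for the next seat is population ÷ (current seats + 0.5).
Priorities: P7 12990.667, P5 15910.163, P4 10046.000, P3 16203.238, P6 11355.200, P2 12304.667.
Highest priority: P3.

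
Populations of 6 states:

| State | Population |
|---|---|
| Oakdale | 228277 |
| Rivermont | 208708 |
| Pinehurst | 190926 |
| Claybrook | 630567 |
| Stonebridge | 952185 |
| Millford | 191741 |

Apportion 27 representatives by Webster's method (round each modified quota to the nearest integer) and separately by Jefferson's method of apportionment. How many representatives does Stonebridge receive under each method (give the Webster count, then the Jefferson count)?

11 and 12

Webster: Oakdale 3, Rivermont 2, Pinehurst 2, Claybrook 7, Stonebridge 11, Millford 2.
Jefferson: Oakdale 2, Rivermont 2, Pinehurst 2, Claybrook 7, Stonebridge 12, Millford 2.
Stonebridge gets 11 under Webster and 12 under Jefferson.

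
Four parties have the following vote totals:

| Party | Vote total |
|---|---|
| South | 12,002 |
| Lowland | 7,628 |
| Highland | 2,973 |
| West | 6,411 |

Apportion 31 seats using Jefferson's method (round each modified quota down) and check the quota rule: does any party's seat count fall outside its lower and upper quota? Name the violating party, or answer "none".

none

Standard quotas: South 12.824, Lowland 8.150, Highland 3.177, West 6.850.
Jefferson allocation: South 13, Lowland 8, Highland 3, West 7.
Every allocation lies between the lower and upper quota.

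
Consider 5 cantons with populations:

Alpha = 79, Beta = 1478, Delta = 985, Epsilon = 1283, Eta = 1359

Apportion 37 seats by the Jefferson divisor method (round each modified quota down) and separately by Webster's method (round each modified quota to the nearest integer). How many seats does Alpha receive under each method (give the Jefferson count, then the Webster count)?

0 and 1

Jefferson: Alpha 0, Beta 11, Delta 7, Epsilon 9, Eta 10.
Webster: Alpha 1, Beta 10, Delta 7, Epsilon 9, Eta 10.
Alpha gets 0 under Jefferson and 1 under Webster.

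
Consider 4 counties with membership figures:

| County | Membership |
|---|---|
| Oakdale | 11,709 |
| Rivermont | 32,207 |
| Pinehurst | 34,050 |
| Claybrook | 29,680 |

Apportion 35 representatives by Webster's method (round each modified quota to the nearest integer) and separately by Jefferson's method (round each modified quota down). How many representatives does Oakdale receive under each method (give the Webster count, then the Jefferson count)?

4 and 3

Webster: Oakdale 4, Rivermont 10, Pinehurst 11, Claybrook 10.
Jefferson: Oakdale 3, Rivermont 11, Pinehurst 11, Claybrook 10.
Oakdale gets 4 under Webster and 3 under Jefferson.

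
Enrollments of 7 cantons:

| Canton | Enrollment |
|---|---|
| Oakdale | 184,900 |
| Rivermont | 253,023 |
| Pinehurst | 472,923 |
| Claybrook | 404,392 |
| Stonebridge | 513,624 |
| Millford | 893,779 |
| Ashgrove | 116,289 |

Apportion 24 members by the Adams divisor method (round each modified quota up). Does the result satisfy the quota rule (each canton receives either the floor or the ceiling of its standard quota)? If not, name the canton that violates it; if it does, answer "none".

none

Standard quotas: Oakdale 1.563, Rivermont 2.139, Pinehurst 3.998, Claybrook 3.419, Stonebridge 4.342, Millford 7.556, Ashgrove 0.983.
Adams allocation: Oakdale 2, Rivermont 2, Pinehurst 4, Claybrook 4, Stonebridge 4, Millford 7, Ashgrove 1.
Every allocation lies between the lower and upper quota.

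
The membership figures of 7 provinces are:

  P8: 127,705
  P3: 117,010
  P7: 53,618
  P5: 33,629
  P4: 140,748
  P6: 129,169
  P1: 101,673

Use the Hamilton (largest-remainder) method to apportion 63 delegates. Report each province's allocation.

P8 11, P3 10, P7 5, P5 3, P4 13, P6 12, P1 9

Total 703552; standard divisor 703552/63 ≈ 11167.492.
Standard quotas: P8 11.4354, P3 10.4777, P7 4.8013, P5 3.0113, P4 12.6034, P6 11.5665, P1 9.1044.
Lower quotas: P8 11, P3 10, P7 4, P5 3, P4 12, P6 11, P1 9 (sum 60, leaving 3 seats).
Remainders in descending order: P7 0.8013, P4 0.6034, P6 0.5665, P3 0.4777, P8 0.4354, P1 0.1044, P5 0.0113.
Largest remainders: P7, P4, P6 receive the extra seats.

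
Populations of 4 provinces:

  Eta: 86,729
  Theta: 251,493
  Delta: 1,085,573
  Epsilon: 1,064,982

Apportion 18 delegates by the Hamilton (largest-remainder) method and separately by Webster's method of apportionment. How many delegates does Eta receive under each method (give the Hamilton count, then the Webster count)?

0 and 1

Hamilton: Eta 0, Theta 2, Delta 8, Epsilon 8.
Webster: Eta 1, Theta 2, Delta 8, Epsilon 7.
Eta gets 0 under Hamilton and 1 under Webster.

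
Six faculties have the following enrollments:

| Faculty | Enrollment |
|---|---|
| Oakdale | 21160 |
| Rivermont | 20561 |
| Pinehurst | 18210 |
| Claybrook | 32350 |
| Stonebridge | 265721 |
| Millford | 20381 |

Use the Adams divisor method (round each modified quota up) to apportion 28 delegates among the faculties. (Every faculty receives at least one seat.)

Oakdale=2, Rivermont=2, Pinehurst=2, Claybrook=3, Stonebridge=17, Millford=2

Standard divisor 378383/28 ≈ 13513.679; standard quotas: Oakdale 1.566, Rivermont 1.521, Pinehurst 1.348, Claybrook 2.394, Stonebridge 19.663, Millford 1.508.
Rounding up gives 2, 2, 2, 3, 20, 2 = 31 seats, so the divisor must be adjusted.
With modified divisor 15900: modified quotas Oakdale 1.331, Rivermont 1.293, Pinehurst 1.145, Claybrook 2.035, Stonebridge 16.712, Millford 1.282.
Rounding up: Oakdale 2, Rivermont 2, Pinehurst 2, Claybrook 3, Stonebridge 17, Millford 2 (total 28).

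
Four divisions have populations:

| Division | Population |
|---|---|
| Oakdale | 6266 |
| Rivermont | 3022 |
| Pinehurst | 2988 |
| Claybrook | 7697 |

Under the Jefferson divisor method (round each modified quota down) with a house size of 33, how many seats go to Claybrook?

13

Standard divisor 19973/33 ≈ 605.242; standard quotas: Oakdale 10.353, Rivermont 4.993, Pinehurst 4.937, Claybrook 12.717.
Rounding down gives 10, 4, 4, 12 = 30 seats, so the divisor must be adjusted.
With modified divisor 580: modified quotas Oakdale 10.803, Rivermont 5.210, Pinehurst 5.152, Claybrook 13.271.
Rounding down: Oakdale 10, Rivermont 5, Pinehurst 5, Claybrook 13 (total 33).
Claybrook receives 13.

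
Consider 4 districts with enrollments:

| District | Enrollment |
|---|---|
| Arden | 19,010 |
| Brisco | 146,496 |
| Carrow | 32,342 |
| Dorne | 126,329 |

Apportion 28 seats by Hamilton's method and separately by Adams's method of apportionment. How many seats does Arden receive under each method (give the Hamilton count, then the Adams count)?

1 and 2

Hamilton: Arden 1, Brisco 13, Carrow 3, Dorne 11.
Adams: Arden 2, Brisco 12, Carrow 3, Dorne 11.
Arden gets 1 under Hamilton and 2 under Adams.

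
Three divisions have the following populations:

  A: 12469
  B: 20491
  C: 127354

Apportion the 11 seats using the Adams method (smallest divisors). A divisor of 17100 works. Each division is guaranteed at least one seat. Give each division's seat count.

A 1, B 2, C 8

With modified divisor 17100: modified quotas A 0.729, B 1.198, C 7.448.
Rounding up: A 1, B 2, C 8 (total 11).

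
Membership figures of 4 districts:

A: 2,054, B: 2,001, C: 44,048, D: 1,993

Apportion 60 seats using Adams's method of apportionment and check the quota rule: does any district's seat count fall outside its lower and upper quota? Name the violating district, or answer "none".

C

Standard quotas: A 2.460, B 2.397, C 52.756, D 2.387.
Adams allocation: A 3, B 3, C 51, D 3.
C has quota 52.756 (lower 52, upper 53) but receives 51 — outside the quota interval.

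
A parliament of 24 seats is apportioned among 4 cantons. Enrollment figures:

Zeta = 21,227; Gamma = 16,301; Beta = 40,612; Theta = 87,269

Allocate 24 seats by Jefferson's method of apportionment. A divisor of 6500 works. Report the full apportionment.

With modified divisor 6500: modified quotas Zeta 3.266, Gamma 2.508, Beta 6.248, Theta 13.426.
Rounding down: Zeta 3, Gamma 2, Beta 6, Theta 13 (total 24).

Zeta: 3, Gamma: 2, Beta: 6, Theta: 13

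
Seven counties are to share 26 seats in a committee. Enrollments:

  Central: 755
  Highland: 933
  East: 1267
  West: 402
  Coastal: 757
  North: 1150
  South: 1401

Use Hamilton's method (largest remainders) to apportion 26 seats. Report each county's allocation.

Standard divisor: 6665 ÷ 26 ≈ 256.346.
Standard quotas: Central 2.945, Highland 3.640, East 4.943, West 1.568, Coastal 2.953, North 4.486, South 5.465.
Lower quotas: Central 2, Highland 3, East 4, West 1, Coastal 2, North 4, South 5 (sum 21, leaving 5 seats).
Remainders in descending order: Coastal 0.953, Central 0.945, East 0.943, Highland 0.640, West 0.568, North 0.486, South 0.465.
The surplus seats go to Coastal, Central, East, Highland, West.

Central 3, Highland 4, East 5, West 2, Coastal 3, North 4, South 5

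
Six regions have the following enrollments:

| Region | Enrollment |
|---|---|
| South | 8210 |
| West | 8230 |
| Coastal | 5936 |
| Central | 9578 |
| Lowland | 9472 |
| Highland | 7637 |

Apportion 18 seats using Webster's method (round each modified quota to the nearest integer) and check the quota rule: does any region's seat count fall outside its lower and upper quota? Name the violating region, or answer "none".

none

Standard quotas: South 3.012, West 3.019, Coastal 2.178, Central 3.514, Lowland 3.475, Highland 2.802.
Webster allocation: South 3, West 3, Coastal 2, Central 4, Lowland 3, Highland 3.
Every allocation lies between the lower and upper quota.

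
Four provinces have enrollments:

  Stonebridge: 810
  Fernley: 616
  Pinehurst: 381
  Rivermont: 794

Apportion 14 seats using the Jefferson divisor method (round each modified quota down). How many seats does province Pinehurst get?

2

Standard divisor 2601/14 ≈ 185.786; standard quotas: Stonebridge 4.360, Fernley 3.316, Pinehurst 2.051, Rivermont 4.274.
Rounding down gives 4, 3, 2, 4 = 13 seats, so the divisor must be adjusted.
With modified divisor 160: modified quotas Stonebridge 5.062, Fernley 3.850, Pinehurst 2.381, Rivermont 4.963.
Rounding down: Stonebridge 5, Fernley 3, Pinehurst 2, Rivermont 4 (total 14).
Pinehurst receives 2.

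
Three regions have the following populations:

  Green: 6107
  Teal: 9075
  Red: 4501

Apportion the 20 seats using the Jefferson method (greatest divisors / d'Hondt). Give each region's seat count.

Green=6, Teal=10, Red=4

Standard divisor 19683/20 ≈ 984.15; standard quotas: Green 6.205, Teal 9.221, Red 4.573.
Rounding down gives 6, 9, 4 = 19 seats, so the divisor must be adjusted.
With modified divisor 904: modified quotas Green 6.756, Teal 10.039, Red 4.979.
Rounding down: Green 6, Teal 10, Red 4 (total 20).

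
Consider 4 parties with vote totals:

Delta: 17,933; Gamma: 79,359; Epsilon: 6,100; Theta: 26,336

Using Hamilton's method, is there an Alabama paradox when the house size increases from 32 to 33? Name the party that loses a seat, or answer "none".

At 32 seats: Delta 4, Gamma 20, Epsilon 2, Theta 6.
At 33 seats: Delta 5, Gamma 20, Epsilon 1, Theta 7.
Epsilon drops from 2 to 1.

Epsilon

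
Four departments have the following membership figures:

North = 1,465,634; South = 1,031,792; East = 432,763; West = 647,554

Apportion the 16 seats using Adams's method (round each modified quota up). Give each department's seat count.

Standard divisor 3577743/16 ≈ 223608.938; standard quotas: North 6.554, South 4.614, East 1.935, West 2.896.
Rounding up gives 7, 5, 2, 3 = 17 seats, so the divisor must be adjusted.
With modified divisor 251100: modified quotas North 5.837, South 4.109, East 1.723, West 2.579.
Rounding up: North 6, South 5, East 2, West 3 (total 16).

North 6; South 5; East 2; West 3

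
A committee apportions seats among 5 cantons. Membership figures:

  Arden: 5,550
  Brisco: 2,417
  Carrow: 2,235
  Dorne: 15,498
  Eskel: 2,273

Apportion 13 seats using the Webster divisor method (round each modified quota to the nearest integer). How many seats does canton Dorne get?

7

Standard divisor 27973/13 ≈ 2151.769; standard quotas: Arden 2.579, Brisco 1.123, Carrow 1.039, Dorne 7.202, Eskel 1.056.
Rounding to the nearest integer gives Arden 3, Brisco 1, Carrow 1, Dorne 7, Eskel 1 — total 13, matching the house size, so no adjustment is needed.
Dorne receives 7.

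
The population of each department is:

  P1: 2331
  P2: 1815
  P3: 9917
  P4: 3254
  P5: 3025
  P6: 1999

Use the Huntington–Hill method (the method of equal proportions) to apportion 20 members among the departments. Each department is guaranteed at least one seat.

With divisor 1202: modified quotas P1 1.939, P2 1.510, P3 8.250, P4 2.707, P5 2.517, P6 1.663.
Geometric-mean thresholds: P1 √(1·2)=1.414, P2 √(1·2)=1.414, P3 √(8·9)=8.485, P4 √(2·3)=2.449, P5 √(2·3)=2.449, P6 √(1·2)=1.414.
Each quota rounded against its threshold gives P1 2, P2 2, P3 8, P4 3, P5 3, P6 2 (total 20).

P1: 2; P2: 2; P3: 8; P4: 3; P5: 3; P6: 2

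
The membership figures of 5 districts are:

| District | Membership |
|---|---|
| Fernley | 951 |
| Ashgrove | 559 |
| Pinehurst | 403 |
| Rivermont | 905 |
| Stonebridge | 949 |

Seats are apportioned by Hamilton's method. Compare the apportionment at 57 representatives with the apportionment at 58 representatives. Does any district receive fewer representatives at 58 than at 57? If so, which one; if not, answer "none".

Ashgrove

At 57 seats: Fernley 14, Ashgrove 9, Pinehurst 6, Rivermont 14, Stonebridge 14.
At 58 seats: Fernley 15, Ashgrove 8, Pinehurst 6, Rivermont 14, Stonebridge 15.
Ashgrove drops from 9 to 8.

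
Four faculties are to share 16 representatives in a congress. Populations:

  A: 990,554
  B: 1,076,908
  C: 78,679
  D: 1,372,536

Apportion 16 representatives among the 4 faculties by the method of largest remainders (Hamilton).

A 5, B 5, C 0, D 6

Total 3518677; standard divisor 3518677/16 ≈ 219917.312.
Standard quotas: A 4.5042, B 4.8969, C 0.3578, D 6.2411.
Lower quotas: A 4, B 4, C 0, D 6 (sum 14, leaving 2 seats).
Remainders in descending order: B 0.8969, A 0.5042, C 0.3578, D 0.2411.
The surplus seats go to B, A.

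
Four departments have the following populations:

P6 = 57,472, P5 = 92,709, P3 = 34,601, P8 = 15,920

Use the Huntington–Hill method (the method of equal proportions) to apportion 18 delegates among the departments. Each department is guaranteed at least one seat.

P6: 5, P5: 8, P3: 3, P8: 2

With divisor 11092: modified quotas P6 5.181, P5 8.358, P3 3.119, P8 1.435.
Geometric-mean thresholds: P6 √(5·6)=5.477, P5 √(8·9)=8.485, P3 √(3·4)=3.464, P8 √(1·2)=1.414.
Each quota rounded against its threshold gives P6 5, P5 8, P3 3, P8 2 (total 18).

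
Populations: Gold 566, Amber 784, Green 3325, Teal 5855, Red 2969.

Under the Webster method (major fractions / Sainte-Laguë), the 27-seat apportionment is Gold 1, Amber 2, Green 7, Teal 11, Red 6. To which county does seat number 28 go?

Priority for the next seat is population ÷ (current seats + 0.5).
Priorities: Gold 377.333, Amber 313.600, Green 443.333, Teal 509.130, Red 456.769.
Highest priority: Teal.

Teal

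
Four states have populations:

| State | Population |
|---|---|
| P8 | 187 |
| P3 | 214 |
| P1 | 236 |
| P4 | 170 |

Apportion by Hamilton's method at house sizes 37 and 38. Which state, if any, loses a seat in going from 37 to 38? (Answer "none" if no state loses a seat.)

none

At 37 seats: P8 8, P3 10, P1 11, P4 8.
At 38 seats: P8 9, P3 10, P1 11, P4 8.
No state's allocation decreased.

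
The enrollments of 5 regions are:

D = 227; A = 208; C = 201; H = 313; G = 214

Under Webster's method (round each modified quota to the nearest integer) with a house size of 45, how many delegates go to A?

Standard divisor 1163/45 ≈ 25.844; standard quotas: D 8.783, A 8.048, C 7.777, H 12.111, G 8.280.
Rounding to the nearest integer gives D 9, A 8, C 8, H 12, G 8 — total 45, matching the house size, so no adjustment is needed.
A receives 8.

8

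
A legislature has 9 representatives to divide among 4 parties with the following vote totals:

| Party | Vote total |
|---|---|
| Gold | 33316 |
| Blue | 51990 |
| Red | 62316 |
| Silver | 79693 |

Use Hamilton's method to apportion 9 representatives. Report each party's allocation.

Gold 1; Blue 2; Red 3; Silver 3

The standard divisor is 227315/9 ≈ 25257.222.
Standard quotas: Gold 1.3191, Blue 2.0584, Red 2.4673, Silver 3.1553.
Lower quotas: Gold 1, Blue 2, Red 2, Silver 3 (sum 8, leaving 1 seat).
Remainders in descending order: Red 0.4673, Gold 0.3191, Silver 0.1553, Blue 0.0584.
The surplus seat goes to Red.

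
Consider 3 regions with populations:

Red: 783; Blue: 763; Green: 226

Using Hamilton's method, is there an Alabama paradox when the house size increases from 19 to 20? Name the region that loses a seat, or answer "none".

At 19 seats: Red 8, Blue 8, Green 3.
At 20 seats: Red 9, Blue 9, Green 2.
Green drops from 3 to 2.

Green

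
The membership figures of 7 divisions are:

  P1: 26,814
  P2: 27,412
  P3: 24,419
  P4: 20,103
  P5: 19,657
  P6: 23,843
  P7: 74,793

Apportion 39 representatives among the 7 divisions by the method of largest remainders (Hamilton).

P1: 5; P2: 5; P3: 4; P4: 4; P5: 4; P6: 4; P7: 13

Standard divisor: 217041 ÷ 39 ≈ 5565.154.
Standard quotas: P1 4.8182, P2 4.9256, P3 4.3878, P4 3.6123, P5 3.5322, P6 4.2843, P7 13.4395.
Lower quotas: P1 4, P2 4, P3 4, P4 3, P5 3, P6 4, P7 13 (sum 35, leaving 4 seats).
Remainders in descending order: P2 0.9256, P1 0.8182, P4 0.6123, P5 0.5322, P7 0.4395, P3 0.3878, P6 0.2843.
The surplus seats go to P2, P1, P4, P5.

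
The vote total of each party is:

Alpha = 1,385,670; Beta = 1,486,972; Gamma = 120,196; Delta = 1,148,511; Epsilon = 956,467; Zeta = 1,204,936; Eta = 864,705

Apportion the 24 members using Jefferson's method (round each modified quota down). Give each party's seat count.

Standard divisor 7167457/24 ≈ 298644.042; standard quotas: Alpha 4.640, Beta 4.979, Gamma 0.402, Delta 3.846, Epsilon 3.203, Zeta 4.035, Eta 2.895.
Rounding down gives 4, 4, 0, 3, 3, 4, 2 = 20 seats, so the divisor must be adjusted.
With modified divisor 262500: modified quotas Alpha 5.279, Beta 5.665, Gamma 0.458, Delta 4.375, Epsilon 3.644, Zeta 4.590, Eta 3.294.
Rounding down: Alpha 5, Beta 5, Gamma 0, Delta 4, Epsilon 3, Zeta 4, Eta 3 (total 24).

Alpha 5, Beta 5, Gamma 0, Delta 4, Epsilon 3, Zeta 4, Eta 3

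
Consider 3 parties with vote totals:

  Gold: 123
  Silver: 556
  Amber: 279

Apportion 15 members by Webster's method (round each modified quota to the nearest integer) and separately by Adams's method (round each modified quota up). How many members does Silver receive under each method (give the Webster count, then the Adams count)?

9 and 8

Webster: Gold 2, Silver 9, Amber 4.
Adams: Gold 2, Silver 8, Amber 5.
Silver gets 9 under Webster and 8 under Adams.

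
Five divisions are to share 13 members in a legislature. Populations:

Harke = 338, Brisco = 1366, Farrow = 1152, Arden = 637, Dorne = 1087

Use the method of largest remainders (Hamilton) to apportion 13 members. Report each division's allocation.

The standard divisor is 4580/13 ≈ 352.308.
Standard quotas: Harke 0.959, Brisco 3.877, Farrow 3.270, Arden 1.808, Dorne 3.085.
Lower quotas: Harke 0, Brisco 3, Farrow 3, Arden 1, Dorne 3 (sum 10, leaving 3 seats).
Remainders in descending order: Harke 0.959, Brisco 0.877, Arden 0.808, Farrow 0.270, Dorne 0.085.
Largest remainders: Harke, Brisco, Arden receive the extra seats.

Harke=1; Brisco=4; Farrow=3; Arden=2; Dorne=3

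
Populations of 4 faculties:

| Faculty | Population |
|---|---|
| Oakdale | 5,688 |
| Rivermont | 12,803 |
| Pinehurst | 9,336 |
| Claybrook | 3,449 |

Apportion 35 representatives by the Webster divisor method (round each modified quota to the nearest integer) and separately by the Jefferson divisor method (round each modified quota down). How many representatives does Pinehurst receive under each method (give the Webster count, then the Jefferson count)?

Webster: Oakdale 6, Rivermont 14, Pinehurst 11, Claybrook 4.
Jefferson: Oakdale 6, Rivermont 15, Pinehurst 10, Claybrook 4.
Pinehurst gets 11 under Webster and 10 under Jefferson.

11 and 10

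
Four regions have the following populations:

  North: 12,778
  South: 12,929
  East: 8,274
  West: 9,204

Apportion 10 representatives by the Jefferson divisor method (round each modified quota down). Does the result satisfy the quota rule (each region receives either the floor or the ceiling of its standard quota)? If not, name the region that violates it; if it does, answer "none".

none

Standard quotas: North 2.959, South 2.994, East 1.916, West 2.131.
Jefferson allocation: North 3, South 3, East 2, West 2.
Every allocation lies between the lower and upper quota.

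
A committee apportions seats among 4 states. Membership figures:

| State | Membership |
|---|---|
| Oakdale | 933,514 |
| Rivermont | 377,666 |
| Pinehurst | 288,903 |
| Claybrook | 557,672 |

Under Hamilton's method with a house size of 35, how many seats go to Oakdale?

Standard divisor: 2157755 ÷ 35 ≈ 61650.143.
Standard quotas: Oakdale 15.1421, Rivermont 6.1260, Pinehurst 4.6862, Claybrook 9.0458.
Lower quotas: Oakdale 15, Rivermont 6, Pinehurst 4, Claybrook 9 (sum 34, leaving 1 seat).
Remainders in descending order: Pinehurst 0.6862, Oakdale 0.1421, Rivermont 0.1260, Claybrook 0.0458.
Largest remainder: Pinehurst receives the extra seat.
Oakdale receives 15.

15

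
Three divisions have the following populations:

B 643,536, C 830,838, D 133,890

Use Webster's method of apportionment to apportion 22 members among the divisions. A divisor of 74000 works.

B: 9, C: 11, D: 2

With modified divisor 74000: modified quotas B 8.696, C 11.228, D 1.809.
Rounding to the nearest integer: B 9, C 11, D 2 (total 22).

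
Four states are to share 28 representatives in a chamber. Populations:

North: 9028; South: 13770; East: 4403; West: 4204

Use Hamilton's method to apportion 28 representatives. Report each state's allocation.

North=8, South=12, East=4, West=4

Standard divisor: 31405 ÷ 28 ≈ 1121.607.
Standard quotas: North 8.0492, South 12.2770, East 3.9256, West 3.7482.
Lower quotas: North 8, South 12, East 3, West 3 (sum 26, leaving 2 seats).
Remainders in descending order: East 0.9256, West 0.7482, South 0.2770, North 0.0492.
Largest remainders: East, West receive the extra seats.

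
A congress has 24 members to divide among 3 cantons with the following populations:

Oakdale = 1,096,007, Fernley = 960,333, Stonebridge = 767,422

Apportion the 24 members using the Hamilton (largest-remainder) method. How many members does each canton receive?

Standard divisor: 2823762 ÷ 24 ≈ 117656.75.
Standard quotas: Oakdale 9.3153, Fernley 8.1622, Stonebridge 6.5225.
Lower quotas: Oakdale 9, Fernley 8, Stonebridge 6 (sum 23, leaving 1 seat).
Remainders in descending order: Stonebridge 0.5225, Oakdale 0.3153, Fernley 0.1622.
The surplus seat goes to Stonebridge.

Oakdale=9, Fernley=8, Stonebridge=7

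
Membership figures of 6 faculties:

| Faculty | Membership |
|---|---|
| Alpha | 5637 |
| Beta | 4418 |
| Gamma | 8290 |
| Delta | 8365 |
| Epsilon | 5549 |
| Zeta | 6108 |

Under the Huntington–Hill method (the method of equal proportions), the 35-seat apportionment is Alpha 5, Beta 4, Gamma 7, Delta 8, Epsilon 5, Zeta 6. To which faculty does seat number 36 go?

Gamma

Priority for the next seat is population ÷ (√(s·(s+1))).
Priorities: Alpha 1029.171, Beta 987.895, Gamma 1107.798, Delta 985.825, Epsilon 1013.104, Zeta 942.485.
Highest priority: Gamma.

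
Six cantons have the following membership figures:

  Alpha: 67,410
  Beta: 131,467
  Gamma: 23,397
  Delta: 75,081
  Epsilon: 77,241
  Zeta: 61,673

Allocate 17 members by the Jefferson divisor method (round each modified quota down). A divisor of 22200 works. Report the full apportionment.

With modified divisor 22200: modified quotas Alpha 3.036, Beta 5.922, Gamma 1.054, Delta 3.382, Epsilon 3.479, Zeta 2.778.
Rounding down: Alpha 3, Beta 5, Gamma 1, Delta 3, Epsilon 3, Zeta 2 (total 17).

Alpha 3, Beta 5, Gamma 1, Delta 3, Epsilon 3, Zeta 2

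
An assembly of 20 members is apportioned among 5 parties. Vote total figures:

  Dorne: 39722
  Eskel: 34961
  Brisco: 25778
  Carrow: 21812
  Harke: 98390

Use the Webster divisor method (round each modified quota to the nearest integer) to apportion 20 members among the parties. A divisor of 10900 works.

Dorne=4; Eskel=3; Brisco=2; Carrow=2; Harke=9

With modified divisor 10900: modified quotas Dorne 3.644, Eskel 3.207, Brisco 2.365, Carrow 2.001, Harke 9.027.
Rounding to the nearest integer: Dorne 4, Eskel 3, Brisco 2, Carrow 2, Harke 9 (total 20).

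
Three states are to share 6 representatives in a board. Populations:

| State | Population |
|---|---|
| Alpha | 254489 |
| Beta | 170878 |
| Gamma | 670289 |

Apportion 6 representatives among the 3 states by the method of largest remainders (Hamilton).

Alpha: 1, Beta: 1, Gamma: 4

Total 1095656; standard divisor 1095656/6 ≈ 182609.333.
Standard quotas: Alpha 1.3936, Beta 0.9358, Gamma 3.6706.
Lower quotas: Alpha 1, Beta 0, Gamma 3 (sum 4, leaving 2 seats).
Remainders in descending order: Beta 0.9358, Gamma 0.6706, Alpha 0.3936.
Largest remainders: Beta, Gamma receive the extra seats.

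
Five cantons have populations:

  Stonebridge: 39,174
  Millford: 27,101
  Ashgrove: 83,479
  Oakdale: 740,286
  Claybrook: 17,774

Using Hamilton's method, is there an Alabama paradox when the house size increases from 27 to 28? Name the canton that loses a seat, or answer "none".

At 27 seats: Stonebridge 1, Millford 1, Ashgrove 2, Oakdale 22, Claybrook 1.
At 28 seats: Stonebridge 1, Millford 1, Ashgrove 3, Oakdale 23, Claybrook 0.
Claybrook drops from 1 to 0.

Claybrook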